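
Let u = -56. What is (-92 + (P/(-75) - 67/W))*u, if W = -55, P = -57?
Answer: 1386336/275 ≈ 5041.2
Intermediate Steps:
(-92 + (P/(-75) - 67/W))*u = (-92 + (-57/(-75) - 67/(-55)))*(-56) = (-92 + (-57*(-1/75) - 67*(-1/55)))*(-56) = (-92 + (19/25 + 67/55))*(-56) = (-92 + 544/275)*(-56) = -24756/275*(-56) = 1386336/275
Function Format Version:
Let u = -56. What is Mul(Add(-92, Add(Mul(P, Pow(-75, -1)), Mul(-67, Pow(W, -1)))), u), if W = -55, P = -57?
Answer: Rational(1386336, 275) ≈ 5041.2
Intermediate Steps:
Mul(Add(-92, Add(Mul(P, Pow(-75, -1)), Mul(-67, Pow(W, -1)))), u) = Mul(Add(-92, Add(Mul(-57, Pow(-75, -1)), Mul(-67, Pow(-55, -1)))), -56) = Mul(Add(-92, Add(Mul(-57, Rational(-1, 75)), Mul(-67, Rational(-1, 55)))), -56) = Mul(Add(-92, Add(Rational(19, 25), Rational(67, 55))), -56) = Mul(Add(-92, Rational(544, 275)), -56) = Mul(Rational(-24756, 275), -56) = Rational(1386336, 275)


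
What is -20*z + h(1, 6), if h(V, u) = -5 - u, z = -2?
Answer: 29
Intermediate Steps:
-20*z + h(1, 6) = -20*(-2) + (-5 - 1*6) = 40 + (-5 - 6) = 40 - 11 = 29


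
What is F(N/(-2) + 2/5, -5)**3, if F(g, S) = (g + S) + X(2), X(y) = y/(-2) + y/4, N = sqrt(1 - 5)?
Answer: -117351/1000 - 7703*I/100 ≈ -117.35 - 77.03*I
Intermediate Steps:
N = 2*I (N = sqrt(-4) = 2*I ≈ 2.0*I)
X(y) = -y/4 (X(y) = y*(-1/2) + y*(1/4) = -y/2 + y/4 = -y/4)
F(g, S) = -1/2 + S + g (F(g, S) = (g + S) - 1/4*2 = (S + g) - 1/2 = -1/2 + S + g)
F(N/(-2) + 2/5, -5)**3 = (-1/2 - 5 + ((2*I)/(-2) + 2/5))**3 = (-1/2 - 5 + ((2*I)*(-1/2) + 2*(1/5)))**3 = (-1/2 - 5 + (-I + 2/5))**3 = (-1/2 - 5 + (2/5 - I))**3 = (-51/10 - I)**3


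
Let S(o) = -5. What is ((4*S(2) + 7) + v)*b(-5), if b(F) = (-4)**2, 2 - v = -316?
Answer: 4880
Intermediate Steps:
v = 318 (v = 2 - 1*(-316) = 2 + 316 = 318)
b(F) = 16
((4*S(2) + 7) + v)*b(-5) = ((4*(-5) + 7) + 318)*16 = ((-20 + 7) + 318)*16 = (-13 + 318)*16 = 305*16 = 4880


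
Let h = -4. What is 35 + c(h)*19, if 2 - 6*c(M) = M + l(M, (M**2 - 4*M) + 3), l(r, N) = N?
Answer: -341/6 ≈ -56.833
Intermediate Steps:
c(M) = -1/6 + M/2 - M**2/6 (c(M) = 1/3 - (M + ((M**2 - 4*M) + 3))/6 = 1/3 - (M + (3 + M**2 - 4*M))/6 = 1/3 - (3 + M**2 - 3*M)/6 = 1/3 + (-1/2 + M/2 - M**2/6) = -1/6 + M/2 - M**2/6)
35 + c(h)*19 = 35 + (-1/6 + (1/2)*(-4) - 1/6*(-4)**2)*19 = 35 + (-1/6 - 2 - 1/6*16)*19 = 35 + (-1/6 - 2 - 8/3)*19 = 35 - 29/6*19 = 35 - 551/6 = -341/6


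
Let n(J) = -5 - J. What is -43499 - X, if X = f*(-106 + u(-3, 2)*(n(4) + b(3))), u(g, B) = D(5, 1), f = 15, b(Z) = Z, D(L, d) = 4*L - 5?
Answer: -40559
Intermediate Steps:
D(L, d) = -5 + 4*L
u(g, B) = 15 (u(g, B) = -5 + 4*5 = -5 + 20 = 15)
X = -2940 (X = 15*(-106 + 15*((-5 - 1*4) + 3)) = 15*(-106 + 15*((-5 - 4) + 3)) = 15*(-106 + 15*(-9 + 3)) = 15*(-106 + 15*(-6)) = 15*(-106 - 90) = 15*(-196) = -2940)
-43499 - X = -43499 - 1*(-2940) = -43499 + 2940 = -40559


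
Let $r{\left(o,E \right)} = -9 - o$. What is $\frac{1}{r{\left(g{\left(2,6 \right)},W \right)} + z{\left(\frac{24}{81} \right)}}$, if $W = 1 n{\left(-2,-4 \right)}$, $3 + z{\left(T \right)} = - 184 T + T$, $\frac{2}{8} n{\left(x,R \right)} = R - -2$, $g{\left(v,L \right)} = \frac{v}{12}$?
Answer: $- \frac{18}{1195} \approx -0.015063$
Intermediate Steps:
$g{\left(v,L \right)} = \frac{v}{12}$ ($g{\left(v,L \right)} = v \frac{1}{12} = \frac{v}{12}$)
$n{\left(x,R \right)} = 8 + 4 R$ ($n{\left(x,R \right)} = 4 \left(R - -2\right) = 4 \left(R + 2\right) = 4 \left(2 + R\right) = 8 + 4 R$)
$z{\left(T \right)} = -3 - 183 T$ ($z{\left(T \right)} = -3 + \left(- 184 T + T\right) = -3 - 183 T$)
$W = -8$ ($W = 1 \left(8 + 4 \left(-4\right)\right) = 1 \left(8 - 16\right) = 1 \left(-8\right) = -8$)
$\frac{1}{r{\left(g{\left(2,6 \right)},W \right)} + z{\left(\frac{24}{81} \right)}} = \frac{1}{\left(-9 - \frac{1}{12} \cdot 2\right) - \left(3 + 183 \cdot \frac{24}{81}\right)} = \frac{1}{\left(-9 - \frac{1}{6}\right) - \left(3 + 183 \cdot 24 \cdot \frac{1}{81}\right)} = \frac{1}{\left(-9 - \frac{1}{6}\right) - \frac{515}{9}} = \frac{1}{- \frac{55}{6} - \frac{515}{9}} = \frac{1}{- \frac{1195}{18}} = - \frac{18}{1195}$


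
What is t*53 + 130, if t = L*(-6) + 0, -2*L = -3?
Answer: -347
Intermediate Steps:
L = 3/2 (L = -½*(-3) = 3/2 ≈ 1.5000)
t = -9 (t = (3/2)*(-6) + 0 = -9 + 0 = -9)
t*53 + 130 = -9*53 + 130 = -477 + 130 = -347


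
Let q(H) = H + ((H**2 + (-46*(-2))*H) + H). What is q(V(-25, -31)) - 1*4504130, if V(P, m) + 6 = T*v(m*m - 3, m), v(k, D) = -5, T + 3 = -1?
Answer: -4502618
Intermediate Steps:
T = -4 (T = -3 - 1 = -4)
V(P, m) = 14 (V(P, m) = -6 - 4*(-5) = -6 + 20 = 14)
q(H) = H**2 + 94*H (q(H) = H + ((H**2 + 92*H) + H) = H + (H**2 + 93*H) = H**2 + 94*H)
q(V(-25, -31)) - 1*4504130 = 14*(94 + 14) - 1*4504130 = 14*108 - 4504130 = 1512 - 4504130 = -4502618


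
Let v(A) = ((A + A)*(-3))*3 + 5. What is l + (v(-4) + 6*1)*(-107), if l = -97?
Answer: -8978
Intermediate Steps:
v(A) = 5 - 18*A (v(A) = ((2*A)*(-3))*3 + 5 = -6*A*3 + 5 = -18*A + 5 = 5 - 18*A)
l + (v(-4) + 6*1)*(-107) = -97 + ((5 - 18*(-4)) + 6*1)*(-107) = -97 + ((5 + 72) + 6)*(-107) = -97 + (77 + 6)*(-107) = -97 + 83*(-107) = -97 - 8881 = -8978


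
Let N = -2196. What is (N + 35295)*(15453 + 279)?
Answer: 520713468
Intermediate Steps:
(N + 35295)*(15453 + 279) = (-2196 + 35295)*(15453 + 279) = 33099*15732 = 520713468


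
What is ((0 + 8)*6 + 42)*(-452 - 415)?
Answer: -78030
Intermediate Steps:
((0 + 8)*6 + 42)*(-452 - 415) = (8*6 + 42)*(-867) = (48 + 42)*(-867) = 90*(-867) = -78030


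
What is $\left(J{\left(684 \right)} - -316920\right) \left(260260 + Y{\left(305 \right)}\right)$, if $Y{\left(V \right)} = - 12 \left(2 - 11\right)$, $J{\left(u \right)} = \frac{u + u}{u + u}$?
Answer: $82516086928$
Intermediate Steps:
$J{\left(u \right)} = 1$ ($J{\left(u \right)} = \frac{2 u}{2 u} = 2 u \frac{1}{2 u} = 1$)
$Y{\left(V \right)} = 108$ ($Y{\left(V \right)} = \left(-12\right) \left(-9\right) = 108$)
$\left(J{\left(684 \right)} - -316920\right) \left(260260 + Y{\left(305 \right)}\right) = \left(1 - -316920\right) \left(260260 + 108\right) = \left(1 + 316920\right) 260368 = 316921 \cdot 260368 = 82516086928$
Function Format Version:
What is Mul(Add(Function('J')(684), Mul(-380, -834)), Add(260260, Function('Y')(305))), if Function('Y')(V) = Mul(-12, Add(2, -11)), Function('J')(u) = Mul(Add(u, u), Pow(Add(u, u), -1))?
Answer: 82516086928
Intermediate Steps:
Function('J')(u) = 1 (Function('J')(u) = Mul(Mul(2, u), Pow(Mul(2, u), -1)) = Mul(Mul(2, u), Mul(Rational(1, 2), Pow(u, -1))) = 1)
Function('Y')(V) = 108 (Function('Y')(V) = Mul(-12, -9) = 108)
Mul(Add(Function('J')(684), Mul(-380, -834)), Add(260260, Function('Y')(305))) = Mul(Add(1, Mul(-380, -834)), Add(260260, 108)) = Mul(Add(1, 316920), 260368) = Mul(316921, 260368) = 82516086928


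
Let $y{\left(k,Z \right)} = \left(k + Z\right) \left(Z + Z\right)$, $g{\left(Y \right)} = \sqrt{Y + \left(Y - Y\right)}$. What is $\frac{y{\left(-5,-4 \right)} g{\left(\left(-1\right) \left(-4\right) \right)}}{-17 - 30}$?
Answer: $- \frac{144}{47} \approx -3.0638$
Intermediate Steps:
$g{\left(Y \right)} = \sqrt{Y}$ ($g{\left(Y \right)} = \sqrt{Y + 0} = \sqrt{Y}$)
$y{\left(k,Z \right)} = 2 Z \left(Z + k\right)$ ($y{\left(k,Z \right)} = \left(Z + k\right) 2 Z = 2 Z \left(Z + k\right)$)
$\frac{y{\left(-5,-4 \right)} g{\left(\left(-1\right) \left(-4\right) \right)}}{-17 - 30} = \frac{2 \left(-4\right) \left(-4 - 5\right) \sqrt{\left(-1\right) \left(-4\right)}}{-17 - 30} = \frac{2 \left(-4\right) \left(-9\right) \sqrt{4}}{-47} = 72 \cdot 2 \left(- \frac{1}{47}\right) = 144 \left(- \frac{1}{47}\right) = - \frac{144}{47}$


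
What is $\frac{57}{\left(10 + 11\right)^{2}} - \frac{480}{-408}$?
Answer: $\frac{3263}{2499} \approx 1.3057$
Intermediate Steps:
$\frac{57}{\left(10 + 11\right)^{2}} - \frac{480}{-408} = \frac{57}{21^{2}} - - \frac{20}{17} = \frac{57}{441} + \frac{20}{17} = 57 \cdot \frac{1}{441} + \frac{20}{17} = \frac{19}{147} + \frac{20}{17} = \frac{3263}{2499}$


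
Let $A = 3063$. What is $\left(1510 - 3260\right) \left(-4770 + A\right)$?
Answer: $2987250$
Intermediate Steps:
$\left(1510 - 3260\right) \left(-4770 + A\right) = \left(1510 - 3260\right) \left(-4770 + 3063\right) = \left(-1750\right) \left(-1707\right) = 2987250$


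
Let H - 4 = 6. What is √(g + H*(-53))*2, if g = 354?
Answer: 8*I*√11 ≈ 26.533*I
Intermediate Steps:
H = 10 (H = 4 + 6 = 10)
√(g + H*(-53))*2 = √(354 + 10*(-53))*2 = √(354 - 530)*2 = √(-176)*2 = (4*I*√11)*2 = 8*I*√11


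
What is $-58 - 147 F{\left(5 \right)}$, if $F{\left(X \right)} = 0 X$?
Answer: $-58$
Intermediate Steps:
$F{\left(X \right)} = 0$
$-58 - 147 F{\left(5 \right)} = -58 - 0 = -58 + 0 = -58$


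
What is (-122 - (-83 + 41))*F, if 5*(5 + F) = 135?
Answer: -1760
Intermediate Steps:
F = 22 (F = -5 + (⅕)*135 = -5 + 27 = 22)
(-122 - (-83 + 41))*F = (-122 - (-83 + 41))*22 = (-122 - 1*(-42))*22 = (-122 + 42)*22 = -80*22 = -1760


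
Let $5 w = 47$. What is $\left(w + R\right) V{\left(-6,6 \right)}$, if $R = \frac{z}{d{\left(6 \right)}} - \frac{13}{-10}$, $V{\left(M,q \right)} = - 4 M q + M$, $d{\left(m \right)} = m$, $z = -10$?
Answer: $\frac{6233}{5} \approx 1246.6$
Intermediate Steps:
$V{\left(M,q \right)} = M - 4 M q$ ($V{\left(M,q \right)} = - 4 M q + M = M - 4 M q$)
$R = - \frac{11}{30}$ ($R = - \frac{10}{6} - \frac{13}{-10} = \left(-10\right) \frac{1}{6} - - \frac{13}{10} = - \frac{5}{3} + \frac{13}{10} = - \frac{11}{30} \approx -0.36667$)
$w = \frac{47}{5}$ ($w = \frac{1}{5} \cdot 47 = \frac{47}{5} \approx 9.4$)
$\left(w + R\right) V{\left(-6,6 \right)} = \left(\frac{47}{5} - \frac{11}{30}\right) \left(- 6 \left(1 - 24\right)\right) = \frac{271 \left(- 6 \left(1 - 24\right)\right)}{30} = \frac{271 \left(\left(-6\right) \left(-23\right)\right)}{30} = \frac{271}{30} \cdot 138 = \frac{6233}{5}$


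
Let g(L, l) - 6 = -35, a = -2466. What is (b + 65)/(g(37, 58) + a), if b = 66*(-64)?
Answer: 4159/2495 ≈ 1.6669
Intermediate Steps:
g(L, l) = -29 (g(L, l) = 6 - 35 = -29)
b = -4224
(b + 65)/(g(37, 58) + a) = (-4224 + 65)/(-29 - 2466) = -4159/(-2495) = -4159*(-1/2495) = 4159/2495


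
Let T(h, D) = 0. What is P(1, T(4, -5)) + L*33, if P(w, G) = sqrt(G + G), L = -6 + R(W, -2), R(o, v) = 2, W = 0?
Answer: -132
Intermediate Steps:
L = -4 (L = -6 + 2 = -4)
P(w, G) = sqrt(2)*sqrt(G) (P(w, G) = sqrt(2*G) = sqrt(2)*sqrt(G))
P(1, T(4, -5)) + L*33 = sqrt(2)*sqrt(0) - 4*33 = sqrt(2)*0 - 132 = 0 - 132 = -132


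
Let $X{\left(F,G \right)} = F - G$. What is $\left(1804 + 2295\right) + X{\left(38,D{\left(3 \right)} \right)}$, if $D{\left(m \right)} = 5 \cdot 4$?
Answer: $4117$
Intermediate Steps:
$D{\left(m \right)} = 20$
$\left(1804 + 2295\right) + X{\left(38,D{\left(3 \right)} \right)} = \left(1804 + 2295\right) + \left(38 - 20\right) = 4099 + \left(38 - 20\right) = 4099 + 18 = 4117$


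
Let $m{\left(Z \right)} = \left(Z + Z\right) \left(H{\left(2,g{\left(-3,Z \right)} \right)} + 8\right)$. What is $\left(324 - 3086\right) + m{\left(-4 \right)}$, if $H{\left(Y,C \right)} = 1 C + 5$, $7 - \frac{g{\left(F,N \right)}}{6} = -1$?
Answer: $-3250$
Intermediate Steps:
$g{\left(F,N \right)} = 48$ ($g{\left(F,N \right)} = 42 - -6 = 42 + 6 = 48$)
$H{\left(Y,C \right)} = 5 + C$ ($H{\left(Y,C \right)} = C + 5 = 5 + C$)
$m{\left(Z \right)} = 122 Z$ ($m{\left(Z \right)} = \left(Z + Z\right) \left(\left(5 + 48\right) + 8\right) = 2 Z \left(53 + 8\right) = 2 Z 61 = 122 Z$)
$\left(324 - 3086\right) + m{\left(-4 \right)} = \left(324 - 3086\right) + 122 \left(-4\right) = -2762 - 488 = -3250$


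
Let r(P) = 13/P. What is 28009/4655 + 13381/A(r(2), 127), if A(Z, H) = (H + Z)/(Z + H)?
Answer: 62316564/4655 ≈ 13387.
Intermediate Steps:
A(Z, H) = 1 (A(Z, H) = (H + Z)/(H + Z) = 1)
28009/4655 + 13381/A(r(2), 127) = 28009/4655 + 13381/1 = 28009*(1/4655) + 13381*1 = 28009/4655 + 13381 = 62316564/4655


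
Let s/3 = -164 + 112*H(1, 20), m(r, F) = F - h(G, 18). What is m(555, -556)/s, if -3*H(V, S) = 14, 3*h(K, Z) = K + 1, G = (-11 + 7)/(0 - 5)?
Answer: 2783/10300 ≈ 0.27019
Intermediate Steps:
G = ⅘ (G = -4/(-5) = -4*(-⅕) = ⅘ ≈ 0.80000)
h(K, Z) = ⅓ + K/3 (h(K, Z) = (K + 1)/3 = (1 + K)/3 = ⅓ + K/3)
H(V, S) = -14/3 (H(V, S) = -⅓*14 = -14/3)
m(r, F) = -⅗ + F (m(r, F) = F - (⅓ + (⅓)*(⅘)) = F - (⅓ + 4/15) = F - 1*⅗ = F - ⅗ = -⅗ + F)
s = -2060 (s = 3*(-164 + 112*(-14/3)) = 3*(-164 - 1568/3) = 3*(-2060/3) = -2060)
m(555, -556)/s = (-⅗ - 556)/(-2060) = -2783/5*(-1/2060) = 2783/10300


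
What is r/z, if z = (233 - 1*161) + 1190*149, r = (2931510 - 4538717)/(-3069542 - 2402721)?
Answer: 1607207/970680955466 ≈ 1.6558e-6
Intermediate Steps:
r = 1607207/5472263 (r = -1607207/(-5472263) = -1607207*(-1/5472263) = 1607207/5472263 ≈ 0.29370)
z = 177382 (z = (233 - 161) + 177310 = 72 + 177310 = 177382)
r/z = (1607207/5472263)/177382 = (1607207/5472263)*(1/177382) = 1607207/970680955466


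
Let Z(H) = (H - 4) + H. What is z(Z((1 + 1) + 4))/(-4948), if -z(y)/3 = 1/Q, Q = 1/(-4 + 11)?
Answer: 21/4948 ≈ 0.0042441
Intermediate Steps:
Q = 1/7 ≈ 0.14286
Z(H) = -4 + 2*H (Z(H) = (-4 + H) + H = -4 + 2*H)
z(y) = -21 (z(y) = -3/1/7 = -3*7 = -21)
z(Z((1 + 1) + 4))/(-4948) = -21/(-4948) = -21*(-1/4948) = 21/4948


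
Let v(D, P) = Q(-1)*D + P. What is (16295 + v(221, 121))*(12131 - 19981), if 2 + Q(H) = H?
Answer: -123661050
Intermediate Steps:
Q(H) = -2 + H
v(D, P) = P - 3*D (v(D, P) = (-2 - 1)*D + P = -3*D + P = P - 3*D)
(16295 + v(221, 121))*(12131 - 19981) = (16295 + (121 - 3*221))*(12131 - 19981) = (16295 + (121 - 663))*(-7850) = (16295 - 542)*(-7850) = 15753*(-7850) = -123661050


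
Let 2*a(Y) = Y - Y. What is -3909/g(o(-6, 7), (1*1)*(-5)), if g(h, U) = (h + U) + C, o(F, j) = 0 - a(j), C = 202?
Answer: -3909/197 ≈ -19.843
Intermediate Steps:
a(Y) = 0 (a(Y) = (Y - Y)/2 = (1/2)*0 = 0)
o(F, j) = 0 (o(F, j) = 0 - 1*0 = 0 + 0 = 0)
g(h, U) = 202 + U + h (g(h, U) = (h + U) + 202 = (U + h) + 202 = 202 + U + h)
-3909/g(o(-6, 7), (1*1)*(-5)) = -3909/(202 + (1*1)*(-5) + 0) = -3909/(202 + 1*(-5) + 0) = -3909/(202 - 5 + 0) = -3909/197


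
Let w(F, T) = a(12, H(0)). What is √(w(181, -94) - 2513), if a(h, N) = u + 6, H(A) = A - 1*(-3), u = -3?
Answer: I*√2510 ≈ 50.1*I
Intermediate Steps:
H(A) = 3 + A (H(A) = A + 3 = 3 + A)
a(h, N) = 3 (a(h, N) = -3 + 6 = 3)
w(F, T) = 3
√(w(181, -94) - 2513) = √(3 - 2513) = √(-2510) = I*√2510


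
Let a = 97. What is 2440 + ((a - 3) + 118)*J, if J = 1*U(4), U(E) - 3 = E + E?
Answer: 4772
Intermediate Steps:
U(E) = 3 + 2*E (U(E) = 3 + (E + E) = 3 + 2*E)
J = 11 (J = 1*(3 + 2*4) = 1*(3 + 8) = 1*11 = 11)
2440 + ((a - 3) + 118)*J = 2440 + ((97 - 3) + 118)*11 = 2440 + (94 + 118)*11 = 2440 + 212*11 = 2440 + 2332 = 4772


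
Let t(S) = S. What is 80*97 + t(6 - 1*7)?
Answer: 7759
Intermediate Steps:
80*97 + t(6 - 1*7) = 80*97 + (6 - 1*7) = 7760 + (6 - 7) = 7760 - 1 = 7759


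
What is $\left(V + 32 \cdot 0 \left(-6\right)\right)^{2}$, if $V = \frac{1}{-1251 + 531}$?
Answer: $\frac{1}{518400} \approx 1.929 \cdot 10^{-6}$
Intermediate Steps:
$V = - \frac{1}{720}$ ($V = \frac{1}{-720} = - \frac{1}{720} \approx -0.0013889$)
$\left(V + 32 \cdot 0 \left(-6\right)\right)^{2} = \left(- \frac{1}{720} + 32 \cdot 0 \left(-6\right)\right)^{2} = \left(- \frac{1}{720} + 32 \cdot 0\right)^{2} = \left(- \frac{1}{720} + 0\right)^{2} = \left(- \frac{1}{720}\right)^{2} = \frac{1}{518400}$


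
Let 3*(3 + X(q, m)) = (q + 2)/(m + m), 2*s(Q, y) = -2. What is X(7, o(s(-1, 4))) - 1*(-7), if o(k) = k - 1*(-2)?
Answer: 11/2 ≈ 5.5000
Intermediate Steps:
s(Q, y) = -1 (s(Q, y) = (½)*(-2) = -1)
o(k) = 2 + k (o(k) = k + 2 = 2 + k)
X(q, m) = -3 + (2 + q)/(6*m) (X(q, m) = -3 + ((q + 2)/(m + m))/3 = -3 + ((2 + q)/((2*m)))/3 = -3 + ((2 + q)*(1/(2*m)))/3 = -3 + ((2 + q)/(2*m))/3 = -3 + (2 + q)/(6*m))
X(7, o(s(-1, 4))) - 1*(-7) = (2 + 7 - 18*(2 - 1))/(6*(2 - 1)) - 1*(-7) = (⅙)*(2 + 7 - 18*1)/1 + 7 = (⅙)*1*(2 + 7 - 18) + 7 = (⅙)*1*(-9) + 7 = -3/2 + 7 = 11/2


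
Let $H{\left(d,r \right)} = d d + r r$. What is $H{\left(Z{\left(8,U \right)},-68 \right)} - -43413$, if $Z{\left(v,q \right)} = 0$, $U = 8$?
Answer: $48037$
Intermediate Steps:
$H{\left(d,r \right)} = d^{2} + r^{2}$
$H{\left(Z{\left(8,U \right)},-68 \right)} - -43413 = \left(0^{2} + \left(-68\right)^{2}\right) - -43413 = \left(0 + 4624\right) + 43413 = 4624 + 43413 = 48037$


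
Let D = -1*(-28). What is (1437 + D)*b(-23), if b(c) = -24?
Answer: -35160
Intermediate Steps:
D = 28
(1437 + D)*b(-23) = (1437 + 28)*(-24) = 1465*(-24) = -35160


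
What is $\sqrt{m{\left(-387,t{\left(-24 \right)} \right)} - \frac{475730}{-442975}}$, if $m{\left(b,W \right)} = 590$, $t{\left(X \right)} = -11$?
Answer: $\frac{2 \sqrt{1159845783655}}{88595} \approx 24.312$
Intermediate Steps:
$\sqrt{m{\left(-387,t{\left(-24 \right)} \right)} - \frac{475730}{-442975}} = \sqrt{590 - \frac{475730}{-442975}} = \sqrt{590 - - \frac{95146}{88595}} = \sqrt{590 + \frac{95146}{88595}} = \sqrt{\frac{52366196}{88595}} = \frac{2 \sqrt{1159845783655}}{88595}$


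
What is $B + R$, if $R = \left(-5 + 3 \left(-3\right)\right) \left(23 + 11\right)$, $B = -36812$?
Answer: $-37288$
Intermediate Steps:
$R = -476$ ($R = \left(-5 - 9\right) 34 = \left(-14\right) 34 = -476$)
$B + R = -36812 - 476 = -37288$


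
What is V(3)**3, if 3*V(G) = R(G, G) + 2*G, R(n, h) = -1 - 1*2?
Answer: 1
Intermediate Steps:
R(n, h) = -3 (R(n, h) = -1 - 2 = -3)
V(G) = -1 + 2*G/3 (V(G) = (-3 + 2*G)/3 = -1 + 2*G/3)
V(3)**3 = (-1 + (2/3)*3)**3 = (-1 + 2)**3 = 1**3 = 1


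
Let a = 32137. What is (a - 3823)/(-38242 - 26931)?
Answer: -28314/65173 ≈ -0.43444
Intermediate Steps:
(a - 3823)/(-38242 - 26931) = (32137 - 3823)/(-38242 - 26931) = 28314/(-65173) = 28314*(-1/65173) = -28314/65173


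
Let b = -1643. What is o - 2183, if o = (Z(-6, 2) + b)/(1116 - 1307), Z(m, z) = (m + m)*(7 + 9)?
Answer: -415118/191 ≈ -2173.4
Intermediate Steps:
Z(m, z) = 32*m (Z(m, z) = (2*m)*16 = 32*m)
o = 1835/191 (o = (32*(-6) - 1643)/(1116 - 1307) = (-192 - 1643)/(-191) = -1835*(-1/191) = 1835/191 ≈ 9.6073)
o - 2183 = 1835/191 - 2183 = -415118/191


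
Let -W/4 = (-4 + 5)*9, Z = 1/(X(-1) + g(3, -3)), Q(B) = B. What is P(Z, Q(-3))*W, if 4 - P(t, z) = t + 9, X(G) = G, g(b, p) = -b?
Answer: 171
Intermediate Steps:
Z = -¼ (Z = 1/(-1 - 1*3) = 1/(-1 - 3) = 1/(-4) = -¼ ≈ -0.25000)
W = -36 (W = -4*(-4 + 5)*9 = -4*9 = -36)
P(t, z) = -5 - t (P(t, z) = 4 - (t + 9) = 4 - (9 + t) = 4 + (-9 - t) = -5 - t)
P(Z, Q(-3))*W = (-5 - 1*(-¼))*(-36) = (-5 + ¼)*(-36) = -19/4*(-36) = 171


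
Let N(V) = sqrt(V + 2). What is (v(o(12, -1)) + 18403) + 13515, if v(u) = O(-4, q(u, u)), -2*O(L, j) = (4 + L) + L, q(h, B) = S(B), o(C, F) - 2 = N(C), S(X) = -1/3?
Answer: 31920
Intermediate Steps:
N(V) = sqrt(2 + V)
S(X) = -1/3 (S(X) = -1*1/3 = -1/3)
o(C, F) = 2 + sqrt(2 + C)
q(h, B) = -1/3
O(L, j) = -2 - L (O(L, j) = -((4 + L) + L)/2 = -(4 + 2*L)/2 = -2 - L)
v(u) = 2 (v(u) = -2 - 1*(-4) = -2 + 4 = 2)
(v(o(12, -1)) + 18403) + 13515 = (2 + 18403) + 13515 = 18405 + 13515 = 31920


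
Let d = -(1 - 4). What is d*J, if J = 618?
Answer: 1854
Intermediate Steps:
d = 3 (d = -1*(-3) = 3)
d*J = 3*618 = 1854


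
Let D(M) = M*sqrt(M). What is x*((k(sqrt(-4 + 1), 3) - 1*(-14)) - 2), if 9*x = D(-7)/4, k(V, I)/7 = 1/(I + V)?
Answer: 7*(-43*sqrt(7) - 12*I*sqrt(21))/(36*(sqrt(3) - 3*I)) ≈ -0.51978 - 7.0737*I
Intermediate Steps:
k(V, I) = 7/(I + V)
D(M) = M**(3/2)
x = -7*I*sqrt(7)/36 (x = ((-7)**(3/2)/4)/9 = (-7*I*sqrt(7)*(1/4))/9 = (-7*I*sqrt(7)/4)/9 = -7*I*sqrt(7)/36 ≈ -0.51445*I)
x*((k(sqrt(-4 + 1), 3) - 1*(-14)) - 2) = (-7*I*sqrt(7)/36)*((7/(3 + sqrt(-4 + 1)) - 1*(-14)) - 2) = (-7*I*sqrt(7)/36)*((7/(3 + sqrt(-3)) + 14) - 2) = (-7*I*sqrt(7)/36)*((7/(3 + I*sqrt(3)) + 14) - 2) = (-7*I*sqrt(7)/36)*((14 + 7/(3 + I*sqrt(3))) - 2) = (-7*I*sqrt(7)/36)*(12 + 7/(3 + I*sqrt(3))) = -7*I*sqrt(7)*(12 + 7/(3 + I*sqrt(3)))/36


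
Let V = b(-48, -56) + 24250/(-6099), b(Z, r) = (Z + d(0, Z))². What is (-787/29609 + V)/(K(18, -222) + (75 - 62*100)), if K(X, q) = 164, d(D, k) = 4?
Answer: -348890305213/1076468919651 ≈ -0.32411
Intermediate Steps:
b(Z, r) = (4 + Z)² (b(Z, r) = (Z + 4)² = (4 + Z)²)
V = 11783414/6099 (V = (4 - 48)² + 24250/(-6099) = (-44)² + 24250*(-1/6099) = 1936 - 24250/6099 = 11783414/6099 ≈ 1932.0)
(-787/29609 + V)/(K(18, -222) + (75 - 62*100)) = (-787/29609 + 11783414/6099)/(164 + (75 - 62*100)) = (-787*1/29609 + 11783414/6099)/(164 + (75 - 6200)) = (-787/29609 + 11783414/6099)/(164 - 6125) = (348890305213/180585291)/(-5961) = (348890305213/180585291)*(-1/5961) = -348890305213/1076468919651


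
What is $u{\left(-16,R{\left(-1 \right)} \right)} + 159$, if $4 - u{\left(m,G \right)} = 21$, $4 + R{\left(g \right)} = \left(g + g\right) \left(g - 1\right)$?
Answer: $142$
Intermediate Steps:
$R{\left(g \right)} = -4 + 2 g \left(-1 + g\right)$ ($R{\left(g \right)} = -4 + \left(g + g\right) \left(g - 1\right) = -4 + 2 g \left(-1 + g\right)$)
$u{\left(m,G \right)} = -17$ ($u{\left(m,G \right)} = 4 - 21 = -17$)
$u{\left(-16,R{\left(-1 \right)} \right)} + 159 = -17 + 159 = 142$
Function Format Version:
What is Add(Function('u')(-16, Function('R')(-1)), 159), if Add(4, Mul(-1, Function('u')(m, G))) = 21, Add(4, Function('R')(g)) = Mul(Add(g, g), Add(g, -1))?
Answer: 142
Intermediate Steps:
Function('R')(g) = Add(-4, Mul(2, g, Add(-1, g))) (Function('R')(g) = Add(-4, Mul(Add(g, g), Add(g, -1))) = Add(-4, Mul(Mul(2, g), Add(-1, g))) = Add(-4, Mul(2, g, Add(-1, g))))
Function('u')(m, G) = -17 (Function('u')(m, G) = Add(4, Mul(-1, 21)) = Add(4, -21) = -17)
Add(Function('u')(-16, Function('R')(-1)), 159) = Add(-17, 159) = 142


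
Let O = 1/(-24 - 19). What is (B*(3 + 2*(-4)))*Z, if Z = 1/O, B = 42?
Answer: 9030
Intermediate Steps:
O = -1/43 (O = 1/(-43) = -1/43 ≈ -0.023256)
Z = -43 (Z = 1/(-1/43) = -43)
(B*(3 + 2*(-4)))*Z = (42*(3 + 2*(-4)))*(-43) = (42*(3 - 8))*(-43) = (42*(-5))*(-43) = -210*(-43) = 9030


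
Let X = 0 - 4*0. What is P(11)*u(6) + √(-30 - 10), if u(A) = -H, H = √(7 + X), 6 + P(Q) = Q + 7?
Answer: -12*√7 + 2*I*√10 ≈ -31.749 + 6.3246*I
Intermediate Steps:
P(Q) = 1 + Q (P(Q) = -6 + (Q + 7) = -6 + (7 + Q) = 1 + Q)
X = 0 (X = 0 + 0 = 0)
H = √7 (H = √(7 + 0) = √7 ≈ 2.6458)
u(A) = -√7
P(11)*u(6) + √(-30 - 10) = (1 + 11)*(-√7) + √(-30 - 10) = 12*(-√7) + √(-40) = -12*√7 + 2*I*√10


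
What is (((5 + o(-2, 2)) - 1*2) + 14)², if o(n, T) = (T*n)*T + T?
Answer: 121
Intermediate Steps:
o(n, T) = T + n*T² (o(n, T) = n*T² + T = T + n*T²)
(((5 + o(-2, 2)) - 1*2) + 14)² = (((5 + 2*(1 + 2*(-2))) - 1*2) + 14)² = (((5 + 2*(1 - 4)) - 2) + 14)² = (((5 + 2*(-3)) - 2) + 14)² = (((5 - 6) - 2) + 14)² = ((-1 - 2) + 14)² = (-3 + 14)² = 11² = 121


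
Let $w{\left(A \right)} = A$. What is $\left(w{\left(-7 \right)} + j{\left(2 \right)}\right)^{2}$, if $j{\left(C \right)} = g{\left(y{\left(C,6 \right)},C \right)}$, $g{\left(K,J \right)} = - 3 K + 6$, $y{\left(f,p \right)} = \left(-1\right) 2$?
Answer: $25$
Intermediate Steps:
$y{\left(f,p \right)} = -2$
$g{\left(K,J \right)} = 6 - 3 K$
$j{\left(C \right)} = 12$ ($j{\left(C \right)} = 6 - -6 = 6 + 6 = 12$)
$\left(w{\left(-7 \right)} + j{\left(2 \right)}\right)^{2} = \left(-7 + 12\right)^{2} = 5^{2} = 25$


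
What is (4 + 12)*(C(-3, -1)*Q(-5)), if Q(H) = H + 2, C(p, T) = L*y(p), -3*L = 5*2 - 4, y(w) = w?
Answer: -288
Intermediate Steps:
L = -2 (L = -(5*2 - 4)/3 = -(10 - 4)/3 = -⅓*6 = -2)
C(p, T) = -2*p
Q(H) = 2 + H
(4 + 12)*(C(-3, -1)*Q(-5)) = (4 + 12)*((-2*(-3))*(2 - 5)) = 16*(6*(-3)) = 16*(-18) = -288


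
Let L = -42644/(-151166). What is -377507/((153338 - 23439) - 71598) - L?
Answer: -29776205503/4406564483 ≈ -6.7572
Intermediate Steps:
L = 21322/75583 (L = -42644*(-1/151166) = 21322/75583 ≈ 0.28210)
-377507/((153338 - 23439) - 71598) - L = -377507/((153338 - 23439) - 71598) - 1*21322/75583 = -377507/(129899 - 71598) - 21322/75583 = -377507/58301 - 21322/75583 = -29776205503/4406564483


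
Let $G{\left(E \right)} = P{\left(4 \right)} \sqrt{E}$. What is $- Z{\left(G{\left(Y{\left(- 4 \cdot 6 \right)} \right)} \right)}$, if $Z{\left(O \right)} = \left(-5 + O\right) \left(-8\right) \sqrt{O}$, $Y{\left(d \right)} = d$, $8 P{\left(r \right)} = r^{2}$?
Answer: $\sqrt[4]{6} \sqrt{i} \left(-80 + 64 i \sqrt{6}\right) \approx -262.03 + 84.957 i$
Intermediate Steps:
$P{\left(r \right)} = \frac{r^{2}}{8}$
$G{\left(E \right)} = 2 \sqrt{E}$ ($G{\left(E \right)} = \frac{4^{2}}{8} \sqrt{E} = \frac{1}{8} \cdot 16 \sqrt{E} = 2 \sqrt{E}$)
$Z{\left(O \right)} = \sqrt{O} \left(40 - 8 O\right)$ ($Z{\left(O \right)} = \left(40 - 8 O\right) \sqrt{O} = \sqrt{O} \left(40 - 8 O\right)$)
$- Z{\left(G{\left(Y{\left(- 4 \cdot 6 \right)} \right)} \right)} = - 8 \sqrt{2 \sqrt{- 4 \cdot 6}} \left(5 - 2 \sqrt{- 4 \cdot 6}\right) = - 8 \sqrt{2 \sqrt{\left(-1\right) 24}} \left(5 - 2 \sqrt{\left(-1\right) 24}\right) = - 8 \sqrt{2 \sqrt{-24}} \left(5 - 2 \sqrt{-24}\right) = - 8 \sqrt{2 \cdot 2 i \sqrt{6}} \left(5 - 2 \cdot 2 i \sqrt{6}\right) = - 8 \sqrt{4 i \sqrt{6}} \left(5 - 4 i \sqrt{6}\right) = - 8 \cdot 2 \sqrt[4]{6} \sqrt{i} \left(5 - 4 i \sqrt{6}\right) = - 16 \sqrt[4]{6} \sqrt{i} \left(5 - 4 i \sqrt{6}\right)$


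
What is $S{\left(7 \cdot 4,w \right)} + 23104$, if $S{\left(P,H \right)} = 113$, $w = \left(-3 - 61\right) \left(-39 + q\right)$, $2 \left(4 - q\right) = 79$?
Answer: $23217$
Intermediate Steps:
$q = - \frac{71}{2}$ ($q = 4 - \frac{79}{2} = - \frac{71}{2} \approx -35.5$)
$w = 4768$ ($w = \left(-3 - 61\right) \left(-39 - \frac{71}{2}\right) = \left(-64\right) \left(- \frac{149}{2}\right) = 4768$)
$S{\left(7 \cdot 4,w \right)} + 23104 = 113 + 23104 = 23217$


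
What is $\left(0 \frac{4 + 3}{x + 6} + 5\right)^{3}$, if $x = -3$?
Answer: $125$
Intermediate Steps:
$\left(0 \frac{4 + 3}{x + 6} + 5\right)^{3} = \left(0 \frac{4 + 3}{-3 + 6} + 5\right)^{3} = \left(0 \cdot \frac{7}{3} + 5\right)^{3} = \left(0 + 5\right)^{3} = 5^{3} = 125$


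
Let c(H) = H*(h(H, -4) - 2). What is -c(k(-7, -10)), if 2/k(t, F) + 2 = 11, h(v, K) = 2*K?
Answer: 20/9 ≈ 2.2222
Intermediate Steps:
k(t, F) = 2/9 (k(t, F) = 2/(-2 + 11) = 2/9)
c(H) = -10*H (c(H) = H*(2*(-4) - 2) = H*(-8 - 2) = H*(-10) = -10*H)
-c(k(-7, -10)) = -(-10)*2/9 = -1*(-20/9) = 20/9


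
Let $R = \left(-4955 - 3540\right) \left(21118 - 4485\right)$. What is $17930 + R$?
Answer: $-141279405$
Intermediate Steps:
$R = -141297335$ ($R = \left(-8495\right) 16633 = -141297335$)
$17930 + R = 17930 - 141297335 = -141279405$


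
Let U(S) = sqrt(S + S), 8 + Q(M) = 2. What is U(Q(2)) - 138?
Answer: -138 + 2*I*sqrt(3) ≈ -138.0 + 3.4641*I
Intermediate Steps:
Q(M) = -6 (Q(M) = -8 + 2 = -6)
U(S) = sqrt(2)*sqrt(S) (U(S) = sqrt(2*S) = sqrt(2)*sqrt(S))
U(Q(2)) - 138 = sqrt(2)*sqrt(-6) - 138 = sqrt(2)*(I*sqrt(6)) - 138 = 2*I*sqrt(3) - 138 = -138 + 2*I*sqrt(3)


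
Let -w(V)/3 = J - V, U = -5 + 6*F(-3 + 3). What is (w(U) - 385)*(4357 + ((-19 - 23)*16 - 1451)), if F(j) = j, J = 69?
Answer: -1356038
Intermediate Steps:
U = -5 (U = -5 + 6*(-3 + 3) = -5 + 6*0 = -5 + 0 = -5)
w(V) = -207 + 3*V (w(V) = -3*(69 - V) = -207 + 3*V)
(w(U) - 385)*(4357 + ((-19 - 23)*16 - 1451)) = ((-207 + 3*(-5)) - 385)*(4357 + ((-19 - 23)*16 - 1451)) = ((-207 - 15) - 385)*(4357 + (-42*16 - 1451)) = (-222 - 385)*(4357 + (-672 - 1451)) = -607*(4357 - 2123) = -607*2234 = -1356038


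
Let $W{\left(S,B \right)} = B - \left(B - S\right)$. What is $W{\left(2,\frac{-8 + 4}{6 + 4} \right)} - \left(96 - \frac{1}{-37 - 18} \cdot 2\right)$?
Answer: $- \frac{5172}{55} \approx -94.036$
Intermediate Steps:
$W{\left(S,B \right)} = S$ ($W{\left(S,B \right)} = B - \left(B - S\right) = S$)
$W{\left(2,\frac{-8 + 4}{6 + 4} \right)} - \left(96 - \frac{1}{-37 - 18} \cdot 2\right) = 2 - \left(96 - \frac{1}{-37 - 18} \cdot 2\right) = 2 - \left(96 - \frac{1}{-55} \cdot 2\right) = 2 - \frac{5282}{55} = - \frac{5172}{55}$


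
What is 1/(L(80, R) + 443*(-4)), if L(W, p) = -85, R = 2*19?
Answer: -1/1857 ≈ -0.00053850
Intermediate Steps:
R = 38
1/(L(80, R) + 443*(-4)) = 1/(-85 + 443*(-4)) = 1/(-85 - 1772) = 1/(-1857) = -1/1857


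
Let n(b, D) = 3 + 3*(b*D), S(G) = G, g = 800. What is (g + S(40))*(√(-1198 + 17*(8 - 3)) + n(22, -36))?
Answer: -1993320 + 840*I*√1113 ≈ -1.9933e+6 + 28024.0*I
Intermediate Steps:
n(b, D) = 3 + 3*D*b (n(b, D) = 3 + 3*(D*b) = 3 + 3*D*b)
(g + S(40))*(√(-1198 + 17*(8 - 3)) + n(22, -36)) = (800 + 40)*(√(-1198 + 17*(8 - 3)) + (3 + 3*(-36)*22)) = 840*(√(-1198 + 17*5) + (3 - 2376)) = 840*(√(-1198 + 85) - 2373) = 840*(√(-1113) - 2373) = 840*(I*√1113 - 2373) = 840*(-2373 + I*√1113) = -1993320 + 840*I*√1113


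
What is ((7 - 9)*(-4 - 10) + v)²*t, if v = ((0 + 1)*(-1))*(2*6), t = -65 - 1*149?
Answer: -54784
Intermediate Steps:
t = -214 (t = -65 - 149 = -214)
v = -12 (v = (1*(-1))*12 = -1*12 = -12)
((7 - 9)*(-4 - 10) + v)²*t = ((7 - 9)*(-4 - 10) - 12)²*(-214) = (-2*(-14) - 12)²*(-214) = (28 - 12)²*(-214) = 16²*(-214) = 256*(-214) = -54784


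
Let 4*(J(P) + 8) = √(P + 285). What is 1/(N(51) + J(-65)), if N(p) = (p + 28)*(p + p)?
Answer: 6440/51841989 - 2*√55/259209945 ≈ 0.00012417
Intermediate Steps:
N(p) = 2*p*(28 + p) (N(p) = (28 + p)*(2*p) = 2*p*(28 + p))
J(P) = -8 + √(285 + P)/4 (J(P) = -8 + √(P + 285)/4 = -8 + √(285 + P)/4)
1/(N(51) + J(-65)) = 1/(2*51*(28 + 51) + (-8 + √(285 - 65)/4)) = 1/(2*51*79 + (-8 + √220/4)) = 1/(8058 + (-8 + (2*√55)/4)) = 1/(8058 + (-8 + √55/2)) = 1/(8050 + √55/2)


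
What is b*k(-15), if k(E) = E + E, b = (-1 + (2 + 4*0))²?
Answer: -30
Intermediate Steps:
b = 1 (b = (-1 + (2 + 0))² = (-1 + 2)² = 1² = 1)
k(E) = 2*E
b*k(-15) = 1*(2*(-15)) = 1*(-30) = -30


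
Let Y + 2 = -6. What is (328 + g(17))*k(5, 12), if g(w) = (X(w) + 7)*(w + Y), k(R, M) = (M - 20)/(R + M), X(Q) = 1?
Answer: -3200/17 ≈ -188.24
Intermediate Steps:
Y = -8 (Y = -2 - 6 = -8)
k(R, M) = (-20 + M)/(M + R)
g(w) = -64 + 8*w (g(w) = (1 + 7)*(w - 8) = 8*(-8 + w) = -64 + 8*w)
(328 + g(17))*k(5, 12) = (328 + (-64 + 8*17))*((-20 + 12)/(12 + 5)) = (328 + (-64 + 136))*(-8/17) = (328 + 72)*((1/17)*(-8)) = 400*(-8/17) = -3200/17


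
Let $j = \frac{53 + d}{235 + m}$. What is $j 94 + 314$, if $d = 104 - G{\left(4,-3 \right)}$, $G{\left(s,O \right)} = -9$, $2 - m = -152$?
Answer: $\frac{137750}{389} \approx 354.11$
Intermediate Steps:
$m = 154$ ($m = 2 - -152 = 2 + 152 = 154$)
$d = 113$ ($d = 104 - -9 = 104 + 9 = 113$)
$j = \frac{166}{389}$ ($j = \frac{53 + 113}{235 + 154} = \frac{166}{389} \approx 0.42674$)
$j 94 + 314 = \frac{166}{389} \cdot 94 + 314 = \frac{15604}{389} + 314 = \frac{137750}{389}$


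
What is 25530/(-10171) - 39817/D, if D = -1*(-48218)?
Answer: -1635984247/490425278 ≈ -3.3358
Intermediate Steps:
D = 48218
25530/(-10171) - 39817/D = 25530/(-10171) - 39817/48218 = 25530*(-1/10171) - 39817*1/48218 = -25530/10171 - 39817/48218 = -1635984247/490425278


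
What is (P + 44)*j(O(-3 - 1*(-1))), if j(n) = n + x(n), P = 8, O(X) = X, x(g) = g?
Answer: -208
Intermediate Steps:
j(n) = 2*n (j(n) = n + n = 2*n)
(P + 44)*j(O(-3 - 1*(-1))) = (8 + 44)*(2*(-3 - 1*(-1))) = 52*(2*(-3 + 1)) = 52*(2*(-2)) = 52*(-4) = -208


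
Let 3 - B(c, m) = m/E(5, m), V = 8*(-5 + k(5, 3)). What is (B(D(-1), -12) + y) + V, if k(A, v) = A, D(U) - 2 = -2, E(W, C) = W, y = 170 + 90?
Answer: 1327/5 ≈ 265.40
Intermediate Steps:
y = 260
D(U) = 0 (D(U) = 2 - 2 = 0)
V = 0 (V = 8*(-5 + 5) = 8*0 = 0)
B(c, m) = 3 - m/5
(B(D(-1), -12) + y) + V = ((3 - 1/5*(-12)) + 260) + 0 = ((3 + 12/5) + 260) + 0 = (27/5 + 260) + 0 = 1327/5 + 0 = 1327/5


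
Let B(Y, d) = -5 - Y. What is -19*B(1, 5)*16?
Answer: 1824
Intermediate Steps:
-19*B(1, 5)*16 = -19*(-5 - 1*1)*16 = -19*(-5 - 1)*16 = -19*(-6)*16 = 114*16 = 1824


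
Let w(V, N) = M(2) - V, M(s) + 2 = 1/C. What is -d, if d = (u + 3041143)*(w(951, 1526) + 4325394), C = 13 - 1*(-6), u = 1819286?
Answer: -399354135319020/19 ≈ -2.1019e+13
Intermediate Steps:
C = 19 (C = 13 + 6 = 19)
M(s) = -37/19 (M(s) = -2 + 1/19 = -37/19)
w(V, N) = -37/19 - V
d = 399354135319020/19 (d = (1819286 + 3041143)*((-37/19 - 1*951) + 4325394) = 4860429*((-37/19 - 951) + 4325394) = 4860429*(-18106/19 + 4325394) = 4860429*(82164380/19) = 399354135319020/19 ≈ 2.1019e+13)
-d = -1*399354135319020/19 = -399354135319020/19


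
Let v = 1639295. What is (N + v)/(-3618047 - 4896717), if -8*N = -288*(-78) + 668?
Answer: -3272807/17029528 ≈ -0.19218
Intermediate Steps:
N = -5783/2 (N = -(-288*(-78) + 668)/8 = -(22464 + 668)/8 = -1/8*23132 = -5783/2 ≈ -2891.5)
(N + v)/(-3618047 - 4896717) = (-5783/2 + 1639295)/(-3618047 - 4896717) = (3272807/2)/(-8514764) = (3272807/2)*(-1/8514764) = -3272807/17029528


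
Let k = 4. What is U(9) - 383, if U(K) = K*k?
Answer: -347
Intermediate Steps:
U(K) = 4*K (U(K) = K*4 = 4*K)
U(9) - 383 = 4*9 - 383 = 36 - 383 = -347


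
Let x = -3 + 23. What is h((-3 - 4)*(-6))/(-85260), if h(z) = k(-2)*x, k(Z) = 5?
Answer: -5/4263 ≈ -0.0011729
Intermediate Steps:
x = 20
h(z) = 100 (h(z) = 5*20 = 100)
h((-3 - 4)*(-6))/(-85260) = 100/(-85260) = 100*(-1/85260) = -5/4263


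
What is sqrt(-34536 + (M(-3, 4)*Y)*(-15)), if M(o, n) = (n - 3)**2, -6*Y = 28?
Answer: I*sqrt(34466) ≈ 185.65*I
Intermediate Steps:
Y = -14/3 (Y = -1/6*28 = -14/3 ≈ -4.6667)
M(o, n) = (-3 + n)**2
sqrt(-34536 + (M(-3, 4)*Y)*(-15)) = sqrt(-34536 + ((-3 + 4)**2*(-14/3))*(-15)) = sqrt(-34536 + (1**2*(-14/3))*(-15)) = sqrt(-34536 + (1*(-14/3))*(-15)) = sqrt(-34536 - 14/3*(-15)) = sqrt(-34536 + 70) = sqrt(-34466) = I*sqrt(34466)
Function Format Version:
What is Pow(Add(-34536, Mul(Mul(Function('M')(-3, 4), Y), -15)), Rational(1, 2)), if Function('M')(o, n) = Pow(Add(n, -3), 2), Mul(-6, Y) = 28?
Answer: Mul(I, Pow(34466, Rational(1, 2))) ≈ Mul(185.65, I)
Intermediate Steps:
Y = Rational(-14, 3) (Y = Mul(Rational(-1, 6), 28) = Rational(-14, 3) ≈ -4.6667)
Function('M')(o, n) = Pow(Add(-3, n), 2)
Pow(Add(-34536, Mul(Mul(Function('M')(-3, 4), Y), -15)), Rational(1, 2)) = Pow(Add(-34536, Mul(Mul(Pow(Add(-3, 4), 2), Rational(-14, 3)), -15)), Rational(1, 2)) = Pow(Add(-34536, Mul(Mul(Pow(1, 2), Rational(-14, 3)), -15)), Rational(1, 2)) = Pow(Add(-34536, Mul(Mul(1, Rational(-14, 3)), -15)), Rational(1, 2)) = Pow(Add(-34536, Mul(Rational(-14, 3), -15)), Rational(1, 2)) = Pow(Add(-34536, 70), Rational(1, 2)) = Pow(-34466, Rational(1, 2)) = Mul(I, Pow(34466, Rational(1, 2)))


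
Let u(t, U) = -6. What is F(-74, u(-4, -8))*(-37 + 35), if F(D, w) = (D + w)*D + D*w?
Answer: -12728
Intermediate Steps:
F(D, w) = D*w + D*(D + w) (F(D, w) = D*(D + w) + D*w = D*w + D*(D + w))
F(-74, u(-4, -8))*(-37 + 35) = (-74*(-74 + 2*(-6)))*(-37 + 35) = -74*(-74 - 12)*(-2) = -74*(-86)*(-2) = 6364*(-2) = -12728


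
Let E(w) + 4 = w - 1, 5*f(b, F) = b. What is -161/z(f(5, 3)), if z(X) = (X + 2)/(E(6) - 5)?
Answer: 644/3 ≈ 214.67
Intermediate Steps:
f(b, F) = b/5
E(w) = -5 + w (E(w) = -4 + (w - 1) = -4 + (-1 + w) = -5 + w)
z(X) = -1/2 - X/4 (z(X) = (X + 2)/((-5 + 6) - 5) = (2 + X)/(1 - 5) = (2 + X)/(-4) = (2 + X)*(-1/4) = -1/2 - X/4)
-161/z(f(5, 3)) = -161/(-1/2 - 5/20) = -161/(-1/2 - 1/4*1) = -161/(-1/2 - 1/4) = -161/(-3/4) = -161*(-4/3) = 644/3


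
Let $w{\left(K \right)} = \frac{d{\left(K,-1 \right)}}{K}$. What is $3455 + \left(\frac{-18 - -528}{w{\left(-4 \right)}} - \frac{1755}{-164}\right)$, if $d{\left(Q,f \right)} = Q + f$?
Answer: $\frac{635287}{164} \approx 3873.7$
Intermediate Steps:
$w{\left(K \right)} = \frac{-1 + K}{K}$ ($w{\left(K \right)} = \frac{K - 1}{K} = \frac{-1 + K}{K}$)
$3455 + \left(\frac{-18 - -528}{w{\left(-4 \right)}} - \frac{1755}{-164}\right) = 3455 - \left(- \frac{1755}{164} - \frac{-18 - -528}{\frac{1}{-4} \left(-1 - 4\right)}\right) = 3455 - \left(- \frac{1755}{164} - \frac{-18 + 528}{\left(- \frac{1}{4}\right) \left(-5\right)}\right) = 3455 + \left(\frac{510}{\frac{5}{4}} + \frac{1755}{164}\right) = 3455 + \left(510 \cdot \frac{4}{5} + \frac{1755}{164}\right) = 3455 + \left(408 + \frac{1755}{164}\right) = 3455 + \frac{68667}{164} = \frac{635287}{164}$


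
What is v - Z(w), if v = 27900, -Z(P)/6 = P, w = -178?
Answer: 26832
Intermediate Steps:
Z(P) = -6*P
v - Z(w) = 27900 - (-6)*(-178) = 27900 - 1*1068 = 27900 - 1068 = 26832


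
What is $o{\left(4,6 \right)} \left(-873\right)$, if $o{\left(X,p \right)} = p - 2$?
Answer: $-3492$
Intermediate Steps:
$o{\left(X,p \right)} = -2 + p$ ($o{\left(X,p \right)} = p - 2 = -2 + p$)
$o{\left(4,6 \right)} \left(-873\right) = \left(-2 + 6\right) \left(-873\right) = 4 \left(-873\right) = -3492$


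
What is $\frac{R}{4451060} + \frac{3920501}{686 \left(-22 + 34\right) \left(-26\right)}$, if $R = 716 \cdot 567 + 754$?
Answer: $- \frac{333910246189}{18320562960} \approx -18.226$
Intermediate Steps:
$R = 406726$ ($R = 405972 + 754 = 406726$)
$\frac{R}{4451060} + \frac{3920501}{686 \left(-22 + 34\right) \left(-26\right)} = \frac{406726}{4451060} + \frac{3920501}{686 \left(-22 + 34\right) \left(-26\right)} = 406726 \cdot \frac{1}{4451060} + \frac{3920501}{686 \cdot 12 \left(-26\right)} = \frac{203363}{2225530} + \frac{3920501}{686 \left(-312\right)} = \frac{203363}{2225530} + \frac{3920501}{-214032} = \frac{203363}{2225530} + 3920501 \left(- \frac{1}{214032}\right) = \frac{203363}{2225530} - \frac{301577}{16464} = - \frac{333910246189}{18320562960}$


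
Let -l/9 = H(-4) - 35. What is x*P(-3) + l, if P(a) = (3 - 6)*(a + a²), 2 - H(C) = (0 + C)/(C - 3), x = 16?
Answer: 99/7 ≈ 14.143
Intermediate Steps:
H(C) = 2 - C/(-3 + C) (H(C) = 2 - (0 + C)/(C - 3) = 2 - C/(-3 + C))
P(a) = -3*a - 3*a² (P(a) = -3*(a + a²) = -3*a - 3*a²)
l = 2115/7 (l = -9*((-6 - 4)/(-3 - 4) - 35) = -9*(-10/(-7) - 35) = -9*(-⅐*(-10) - 35) = -9*(10/7 - 35) = -9*(-235/7) = 2115/7 ≈ 302.14)
x*P(-3) + l = 16*(-3*(-3)*(1 - 3)) + 2115/7 = 16*(-3*(-3)*(-2)) + 2115/7 = 16*(-18) + 2115/7 = -288 + 2115/7 = 99/7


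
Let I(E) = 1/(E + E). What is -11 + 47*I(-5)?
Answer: -157/10 ≈ -15.700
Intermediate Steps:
I(E) = 1/(2*E)
-11 + 47*I(-5) = -11 + 47*((½)/(-5)) = -11 + 47*((½)*(-⅕)) = -11 + 47*(-⅒) = -11 - 47/10 = -157/10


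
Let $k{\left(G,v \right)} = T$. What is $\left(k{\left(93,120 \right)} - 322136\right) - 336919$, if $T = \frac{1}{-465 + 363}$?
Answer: $- \frac{67223611}{102} \approx -6.5906 \cdot 10^{5}$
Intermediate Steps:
$T = - \frac{1}{102}$ ($T = \frac{1}{-102} = - \frac{1}{102} \approx -0.0098039$)
$k{\left(G,v \right)} = - \frac{1}{102}$
$\left(k{\left(93,120 \right)} - 322136\right) - 336919 = \left(- \frac{1}{102} - 322136\right) - 336919 = - \frac{32857873}{102} - 336919 = - \frac{67223611}{102}$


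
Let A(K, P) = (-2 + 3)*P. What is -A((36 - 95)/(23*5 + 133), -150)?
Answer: 150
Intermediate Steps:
A(K, P) = P (A(K, P) = 1*P = P)
-A((36 - 95)/(23*5 + 133), -150) = -1*(-150) = 150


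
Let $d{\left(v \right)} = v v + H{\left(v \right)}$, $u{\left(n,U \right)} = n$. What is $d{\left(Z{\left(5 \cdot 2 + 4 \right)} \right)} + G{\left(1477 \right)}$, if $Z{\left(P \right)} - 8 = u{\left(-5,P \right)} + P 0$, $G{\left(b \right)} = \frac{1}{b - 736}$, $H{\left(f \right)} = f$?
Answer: $\frac{8893}{741} \approx 12.001$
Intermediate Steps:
$G{\left(b \right)} = \frac{1}{-736 + b}$
$Z{\left(P \right)} = 3$ ($Z{\left(P \right)} = 8 + \left(-5 + P 0\right) = 8 + \left(-5 + 0\right) = 8 - 5 = 3$)
$d{\left(v \right)} = v + v^{2}$ ($d{\left(v \right)} = v v + v = v^{2} + v = v + v^{2}$)
$d{\left(Z{\left(5 \cdot 2 + 4 \right)} \right)} + G{\left(1477 \right)} = 3 \left(1 + 3\right) + \frac{1}{-736 + 1477} = 3 \cdot 4 + \frac{1}{741} = 12 + \frac{1}{741} = \frac{8893}{741}$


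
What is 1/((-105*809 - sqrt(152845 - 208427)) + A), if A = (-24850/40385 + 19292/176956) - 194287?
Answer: -125493815849471785/35041977705444250459967 + 449424092881*I*sqrt(55582)/35041977705444250459967 ≈ -3.5812e-6 + 3.0237e-9*I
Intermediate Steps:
A = -130248595640/670391 (A = (-24850*1/40385 + 19292*(1/176956)) - 194287 = (-4970/8077 + 371/3403) - 194287 = -339423/670391 - 194287 = -130248595640/670391 ≈ -1.9429e+5)
1/((-105*809 - sqrt(152845 - 208427)) + A) = 1/((-105*809 - sqrt(152845 - 208427)) - 130248595640/670391) = 1/((-84945 - sqrt(-55582)) - 130248595640/670391) = 1/((-84945 - I*sqrt(55582)) - 130248595640/670391) = 1/(-187194959135/670391 - I*sqrt(55582))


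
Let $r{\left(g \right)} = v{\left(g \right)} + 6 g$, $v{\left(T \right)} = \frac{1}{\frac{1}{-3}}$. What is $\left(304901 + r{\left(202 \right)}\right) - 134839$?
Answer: $171271$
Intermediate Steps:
$v{\left(T \right)} = -3$ ($v{\left(T \right)} = \frac{1}{- \frac{1}{3}} = -3$)
$r{\left(g \right)} = -3 + 6 g$
$\left(304901 + r{\left(202 \right)}\right) - 134839 = \left(304901 + \left(-3 + 6 \cdot 202\right)\right) - 134839 = \left(304901 + \left(-3 + 1212\right)\right) - 134839 = \left(304901 + 1209\right) - 134839 = 306110 - 134839 = 171271$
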